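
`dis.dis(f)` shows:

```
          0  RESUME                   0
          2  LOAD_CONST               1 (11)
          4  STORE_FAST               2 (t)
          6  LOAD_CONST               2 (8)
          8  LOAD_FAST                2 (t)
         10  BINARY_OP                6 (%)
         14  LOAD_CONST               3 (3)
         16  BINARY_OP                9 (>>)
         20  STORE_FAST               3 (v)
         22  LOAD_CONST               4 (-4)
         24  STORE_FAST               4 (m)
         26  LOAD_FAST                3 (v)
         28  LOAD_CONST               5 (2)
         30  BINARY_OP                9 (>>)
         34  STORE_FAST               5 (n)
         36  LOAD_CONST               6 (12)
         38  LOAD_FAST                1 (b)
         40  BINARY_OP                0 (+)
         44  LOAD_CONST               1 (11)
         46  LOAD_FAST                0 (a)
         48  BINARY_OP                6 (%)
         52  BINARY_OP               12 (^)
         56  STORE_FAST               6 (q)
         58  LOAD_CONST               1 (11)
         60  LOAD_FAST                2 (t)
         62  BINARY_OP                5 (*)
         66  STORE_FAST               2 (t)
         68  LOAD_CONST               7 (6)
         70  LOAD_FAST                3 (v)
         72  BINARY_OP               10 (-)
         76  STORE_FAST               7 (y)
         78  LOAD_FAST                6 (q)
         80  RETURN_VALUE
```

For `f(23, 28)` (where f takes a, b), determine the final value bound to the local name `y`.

LOAD_CONST → push 11. Stack: [11]
STORE_FAST t → t=11. Stack: []
LOAD_CONST → push 8. Stack: [8]
LOAD_FAST t → push 11. Stack: [8, 11]
BINARY_OP % → 8 % 11 = 8. Stack: [8]
LOAD_CONST → push 3. Stack: [8, 3]
BINARY_OP >> → 8 >> 3 = 1. Stack: [1]
STORE_FAST v → v=1. Stack: []
LOAD_CONST → push -4. Stack: [-4]
STORE_FAST m → m=-4. Stack: []
LOAD_FAST v → push 1. Stack: [1]
LOAD_CONST → push 2. Stack: [1, 2]
BINARY_OP >> → 1 >> 2 = 0. Stack: [0]
STORE_FAST n → n=0. Stack: []
LOAD_CONST → push 12. Stack: [12]
LOAD_FAST b → push 28. Stack: [12, 28]
BINARY_OP + → 12 + 28 = 40. Stack: [40]
LOAD_CONST → push 11. Stack: [40, 11]
LOAD_FAST a → push 23. Stack: [40, 11, 23]
BINARY_OP % → 11 % 23 = 11. Stack: [40, 11]
BINARY_OP ^ → 40 ^ 11 = 35. Stack: [35]
STORE_FAST q → q=35. Stack: []
LOAD_CONST → push 11. Stack: [11]
LOAD_FAST t → push 11. Stack: [11, 11]
BINARY_OP * → 11 * 11 = 121. Stack: [121]
STORE_FAST t → t=121. Stack: []
LOAD_CONST → push 6. Stack: [6]
LOAD_FAST v → push 1. Stack: [6, 1]
BINARY_OP - → 6 - 1 = 5. Stack: [5]
STORE_FAST y → y=5. Stack: []
LOAD_FAST q → push 35. Stack: [35]
RETURN_VALUE → return 35.

5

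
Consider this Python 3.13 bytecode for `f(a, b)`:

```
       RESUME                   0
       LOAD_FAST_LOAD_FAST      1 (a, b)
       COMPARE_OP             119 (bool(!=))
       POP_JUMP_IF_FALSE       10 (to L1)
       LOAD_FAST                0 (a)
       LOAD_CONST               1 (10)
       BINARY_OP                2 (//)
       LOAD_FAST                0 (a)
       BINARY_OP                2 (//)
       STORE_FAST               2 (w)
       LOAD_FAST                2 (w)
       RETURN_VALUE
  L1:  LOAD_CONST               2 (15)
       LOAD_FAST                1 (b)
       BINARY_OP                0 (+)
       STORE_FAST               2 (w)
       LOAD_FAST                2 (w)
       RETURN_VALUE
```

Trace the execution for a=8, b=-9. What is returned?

LOAD_FAST_LOAD_FAST a,b → push 8,-9. Stack: [8, -9]
COMPARE_OP bool(!=) → 8 vs -9 = True. Stack: [True]
POP_JUMP_IF_FALSE → pop True; no jump. Stack: []
LOAD_FAST a → push 8. Stack: [8]
LOAD_CONST → push 10. Stack: [8, 10]
BINARY_OP // → 8 // 10 = 0. Stack: [0]
LOAD_FAST a → push 8. Stack: [0, 8]
BINARY_OP // → 0 // 8 = 0. Stack: [0]
STORE_FAST w → w=0. Stack: []
LOAD_FAST w → push 0. Stack: [0]
RETURN_VALUE → return 0.

0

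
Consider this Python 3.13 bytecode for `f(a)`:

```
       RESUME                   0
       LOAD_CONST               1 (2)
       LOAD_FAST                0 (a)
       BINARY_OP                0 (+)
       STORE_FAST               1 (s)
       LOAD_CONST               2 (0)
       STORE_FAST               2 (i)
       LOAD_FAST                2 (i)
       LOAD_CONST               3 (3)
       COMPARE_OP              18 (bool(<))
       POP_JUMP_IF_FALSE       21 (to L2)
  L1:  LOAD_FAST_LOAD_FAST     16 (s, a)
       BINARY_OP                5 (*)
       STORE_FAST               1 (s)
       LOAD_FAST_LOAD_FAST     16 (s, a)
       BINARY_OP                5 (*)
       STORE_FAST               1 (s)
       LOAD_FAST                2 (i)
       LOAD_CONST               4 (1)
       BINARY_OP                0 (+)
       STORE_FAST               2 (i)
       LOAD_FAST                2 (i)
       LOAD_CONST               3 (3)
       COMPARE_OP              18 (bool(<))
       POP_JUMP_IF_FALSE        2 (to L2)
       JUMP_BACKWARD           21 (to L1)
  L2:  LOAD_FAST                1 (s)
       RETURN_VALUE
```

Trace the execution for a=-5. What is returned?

LOAD_CONST → push 2. Stack: [2]
LOAD_FAST a → push -5. Stack: [2, -5]
BINARY_OP + → 2 + -5 = -3. Stack: [-3]
STORE_FAST s → s=-3. Stack: []
LOAD_CONST → push 0. Stack: [0]
STORE_FAST i → i=0. Stack: []
LOAD_FAST i → push 0. Stack: [0]
LOAD_CONST → push 3. Stack: [0, 3]
COMPARE_OP bool(<) → 0 vs 3 = True. Stack: [True]
POP_JUMP_IF_FALSE → pop True; no jump. Stack: []
LOAD_FAST_LOAD_FAST s,a → push -3,-5. Stack: [-3, -5]
BINARY_OP * → -3 * -5 = 15. Stack: [15]
STORE_FAST s → s=15. Stack: []
LOAD_FAST_LOAD_FAST s,a → push 15,-5. Stack: [15, -5]
BINARY_OP * → 15 * -5 = -75. Stack: [-75]
STORE_FAST s → s=-75. Stack: []
LOAD_FAST i → push 0. Stack: [0]
LOAD_CONST → push 1. Stack: [0, 1]
BINARY_OP + → 0 + 1 = 1. Stack: [1]
STORE_FAST i → i=1. Stack: []
LOAD_FAST i → push 1. Stack: [1]
LOAD_CONST → push 3. Stack: [1, 3]
COMPARE_OP bool(<) → 1 vs 3 = True. Stack: [True]
POP_JUMP_IF_FALSE → pop True; no jump. Stack: []
LOAD_FAST_LOAD_FAST s,a → push -75,-5. Stack: [-75, -5]
BINARY_OP * → -75 * -5 = 375. Stack: [375]
STORE_FAST s → s=375. Stack: []
LOAD_FAST_LOAD_FAST s,a → push 375,-5. Stack: [375, -5]
BINARY_OP * → 375 * -5 = -1875. Stack: [-1875]
STORE_FAST s → s=-1875. Stack: []
LOAD_FAST i → push 1. Stack: [1]
LOAD_CONST → push 1. Stack: [1, 1]
BINARY_OP + → 1 + 1 = 2. Stack: [2]
STORE_FAST i → i=2. Stack: []
LOAD_FAST i → push 2. Stack: [2]
LOAD_CONST → push 3. Stack: [2, 3]
COMPARE_OP bool(<) → 2 vs 3 = True. Stack: [True]
POP_JUMP_IF_FALSE → pop True; no jump. Stack: []
LOAD_FAST_LOAD_FAST s,a → push -1875,-5. Stack: [-1875, -5]
BINARY_OP * → -1875 * -5 = 9375. Stack: [9375]
STORE_FAST s → s=9375. Stack: []
LOAD_FAST_LOAD_FAST s,a → push 9375,-5. Stack: [9375, -5]
BINARY_OP * → 9375 * -5 = -46875. Stack: [-46875]
STORE_FAST s → s=-46875. Stack: []
LOAD_FAST i → push 2. Stack: [2]
LOAD_CONST → push 1. Stack: [2, 1]
BINARY_OP + → 2 + 1 = 3. Stack: [3]
STORE_FAST i → i=3. Stack: []
LOAD_FAST i → push 3. Stack: [3]
LOAD_CONST → push 3. Stack: [3, 3]
COMPARE_OP bool(<) → 3 vs 3 = False. Stack: [False]
POP_JUMP_IF_FALSE → pop False; jump. Stack: []
LOAD_FAST s → push -46875. Stack: [-46875]
RETURN_VALUE → return -46875.

-46875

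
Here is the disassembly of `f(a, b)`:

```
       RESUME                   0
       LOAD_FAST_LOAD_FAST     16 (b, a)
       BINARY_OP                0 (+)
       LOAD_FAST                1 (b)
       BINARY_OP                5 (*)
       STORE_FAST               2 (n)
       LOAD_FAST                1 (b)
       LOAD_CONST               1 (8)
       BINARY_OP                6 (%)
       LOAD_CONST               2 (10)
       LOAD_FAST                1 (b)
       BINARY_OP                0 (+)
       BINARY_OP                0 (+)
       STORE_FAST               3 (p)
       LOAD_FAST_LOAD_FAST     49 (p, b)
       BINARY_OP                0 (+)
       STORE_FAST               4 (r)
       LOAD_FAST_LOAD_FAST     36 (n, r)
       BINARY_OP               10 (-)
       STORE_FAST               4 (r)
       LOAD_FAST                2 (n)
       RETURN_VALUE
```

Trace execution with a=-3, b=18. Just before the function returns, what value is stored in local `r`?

222

LOAD_FAST_LOAD_FAST b,a → push 18,-3. Stack: [18, -3]
BINARY_OP + → 18 + -3 = 15. Stack: [15]
LOAD_FAST b → push 18. Stack: [15, 18]
BINARY_OP * → 15 * 18 = 270. Stack: [270]
STORE_FAST n → n=270. Stack: []
LOAD_FAST b → push 18. Stack: [18]
LOAD_CONST → push 8. Stack: [18, 8]
BINARY_OP % → 18 % 8 = 2. Stack: [2]
LOAD_CONST → push 10. Stack: [2, 10]
LOAD_FAST b → push 18. Stack: [2, 10, 18]
BINARY_OP + → 10 + 18 = 28. Stack: [2, 28]
BINARY_OP + → 2 + 28 = 30. Stack: [30]
STORE_FAST p → p=30. Stack: []
LOAD_FAST_LOAD_FAST p,b → push 30,18. Stack: [30, 18]
BINARY_OP + → 30 + 18 = 48. Stack: [48]
STORE_FAST r → r=48. Stack: []
LOAD_FAST_LOAD_FAST n,r → push 270,48. Stack: [270, 48]
BINARY_OP - → 270 - 48 = 222. Stack: [222]
STORE_FAST r → r=222. Stack: []
LOAD_FAST n → push 270. Stack: [270]
RETURN_VALUE → return 270.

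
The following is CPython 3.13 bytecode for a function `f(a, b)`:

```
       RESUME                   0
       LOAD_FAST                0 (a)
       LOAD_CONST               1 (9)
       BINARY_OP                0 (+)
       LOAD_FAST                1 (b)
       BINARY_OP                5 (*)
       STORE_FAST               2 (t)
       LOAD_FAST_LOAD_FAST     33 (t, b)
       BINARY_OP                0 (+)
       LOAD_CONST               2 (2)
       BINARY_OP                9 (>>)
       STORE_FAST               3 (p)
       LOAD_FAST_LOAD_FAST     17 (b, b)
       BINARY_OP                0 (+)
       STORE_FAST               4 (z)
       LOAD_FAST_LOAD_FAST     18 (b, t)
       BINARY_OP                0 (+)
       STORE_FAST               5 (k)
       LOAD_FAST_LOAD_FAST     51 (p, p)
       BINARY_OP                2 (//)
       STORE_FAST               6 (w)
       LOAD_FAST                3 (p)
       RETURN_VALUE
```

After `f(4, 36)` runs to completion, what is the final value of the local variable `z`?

72

LOAD_FAST a → push 4. Stack: [4]
LOAD_CONST → push 9. Stack: [4, 9]
BINARY_OP + → 4 + 9 = 13. Stack: [13]
LOAD_FAST b → push 36. Stack: [13, 36]
BINARY_OP * → 13 * 36 = 468. Stack: [468]
STORE_FAST t → t=468. Stack: []
LOAD_FAST_LOAD_FAST t,b → push 468,36. Stack: [468, 36]
BINARY_OP + → 468 + 36 = 504. Stack: [504]
LOAD_CONST → push 2. Stack: [504, 2]
BINARY_OP >> → 504 >> 2 = 126. Stack: [126]
STORE_FAST p → p=126. Stack: []
LOAD_FAST_LOAD_FAST b,b → push 36,36. Stack: [36, 36]
BINARY_OP + → 36 + 36 = 72. Stack: [72]
STORE_FAST z → z=72. Stack: []
LOAD_FAST_LOAD_FAST b,t → push 36,468. Stack: [36, 468]
BINARY_OP + → 36 + 468 = 504. Stack: [504]
STORE_FAST k → k=504. Stack: []
LOAD_FAST_LOAD_FAST p,p → push 126,126. Stack: [126, 126]
BINARY_OP // → 126 // 126 = 1. Stack: [1]
STORE_FAST w → w=1. Stack: []
LOAD_FAST p → push 126. Stack: [126]
RETURN_VALUE → return 126.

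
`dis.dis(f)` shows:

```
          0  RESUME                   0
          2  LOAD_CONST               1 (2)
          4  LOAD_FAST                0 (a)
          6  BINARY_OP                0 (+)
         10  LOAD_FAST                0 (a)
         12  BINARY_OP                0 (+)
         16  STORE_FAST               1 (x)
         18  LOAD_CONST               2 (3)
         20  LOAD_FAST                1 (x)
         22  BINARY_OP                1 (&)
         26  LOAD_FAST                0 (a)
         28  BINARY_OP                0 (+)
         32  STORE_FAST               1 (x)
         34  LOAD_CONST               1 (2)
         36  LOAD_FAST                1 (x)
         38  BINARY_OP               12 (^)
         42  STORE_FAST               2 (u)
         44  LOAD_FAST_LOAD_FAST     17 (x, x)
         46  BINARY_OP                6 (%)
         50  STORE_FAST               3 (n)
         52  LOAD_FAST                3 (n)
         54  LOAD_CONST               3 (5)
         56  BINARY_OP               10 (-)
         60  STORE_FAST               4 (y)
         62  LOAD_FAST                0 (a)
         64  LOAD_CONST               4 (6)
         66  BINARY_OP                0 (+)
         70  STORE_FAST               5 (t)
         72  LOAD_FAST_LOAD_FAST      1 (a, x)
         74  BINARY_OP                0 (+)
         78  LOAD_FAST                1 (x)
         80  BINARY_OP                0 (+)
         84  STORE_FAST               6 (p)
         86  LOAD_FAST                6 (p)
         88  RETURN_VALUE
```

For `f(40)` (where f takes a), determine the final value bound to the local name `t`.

LOAD_CONST → push 2. Stack: [2]
LOAD_FAST a → push 40. Stack: [2, 40]
BINARY_OP + → 2 + 40 = 42. Stack: [42]
LOAD_FAST a → push 40. Stack: [42, 40]
BINARY_OP + → 42 + 40 = 82. Stack: [82]
STORE_FAST x → x=82. Stack: []
LOAD_CONST → push 3. Stack: [3]
LOAD_FAST x → push 82. Stack: [3, 82]
BINARY_OP & → 3 & 82 = 2. Stack: [2]
LOAD_FAST a → push 40. Stack: [2, 40]
BINARY_OP + → 2 + 40 = 42. Stack: [42]
STORE_FAST x → x=42. Stack: []
LOAD_CONST → push 2. Stack: [2]
LOAD_FAST x → push 42. Stack: [2, 42]
BINARY_OP ^ → 2 ^ 42 = 40. Stack: [40]
STORE_FAST u → u=40. Stack: []
LOAD_FAST_LOAD_FAST x,x → push 42,42. Stack: [42, 42]
BINARY_OP % → 42 % 42 = 0. Stack: [0]
STORE_FAST n → n=0. Stack: []
LOAD_FAST n → push 0. Stack: [0]
LOAD_CONST → push 5. Stack: [0, 5]
BINARY_OP - → 0 - 5 = -5. Stack: [-5]
STORE_FAST y → y=-5. Stack: []
LOAD_FAST a → push 40. Stack: [40]
LOAD_CONST → push 6. Stack: [40, 6]
BINARY_OP + → 40 + 6 = 46. Stack: [46]
STORE_FAST t → t=46. Stack: []
LOAD_FAST_LOAD_FAST a,x → push 40,42. Stack: [40, 42]
BINARY_OP + → 40 + 42 = 82. Stack: [82]
LOAD_FAST x → push 42. Stack: [82, 42]
BINARY_OP + → 82 + 42 = 124. Stack: [124]
STORE_FAST p → p=124. Stack: []
LOAD_FAST p → push 124. Stack: [124]
RETURN_VALUE → return 124.

46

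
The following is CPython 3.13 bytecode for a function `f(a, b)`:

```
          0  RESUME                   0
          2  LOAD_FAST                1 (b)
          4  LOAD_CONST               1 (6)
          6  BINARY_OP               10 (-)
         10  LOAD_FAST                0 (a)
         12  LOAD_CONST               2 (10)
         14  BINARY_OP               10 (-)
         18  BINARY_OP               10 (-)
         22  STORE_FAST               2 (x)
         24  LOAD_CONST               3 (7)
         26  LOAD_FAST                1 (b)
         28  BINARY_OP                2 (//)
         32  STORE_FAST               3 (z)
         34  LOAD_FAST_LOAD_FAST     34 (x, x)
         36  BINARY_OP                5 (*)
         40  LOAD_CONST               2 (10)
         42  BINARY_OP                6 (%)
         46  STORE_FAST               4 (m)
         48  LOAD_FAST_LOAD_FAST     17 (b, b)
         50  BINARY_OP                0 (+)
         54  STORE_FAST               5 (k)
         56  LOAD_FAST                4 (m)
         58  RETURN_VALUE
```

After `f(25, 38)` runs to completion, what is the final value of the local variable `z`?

LOAD_FAST b → push 38. Stack: [38]
LOAD_CONST → push 6. Stack: [38, 6]
BINARY_OP - → 38 - 6 = 32. Stack: [32]
LOAD_FAST a → push 25. Stack: [32, 25]
LOAD_CONST → push 10. Stack: [32, 25, 10]
BINARY_OP - → 25 - 10 = 15. Stack: [32, 15]
BINARY_OP - → 32 - 15 = 17. Stack: [17]
STORE_FAST x → x=17. Stack: []
LOAD_CONST → push 7. Stack: [7]
LOAD_FAST b → push 38. Stack: [7, 38]
BINARY_OP // → 7 // 38 = 0. Stack: [0]
STORE_FAST z → z=0. Stack: []
LOAD_FAST_LOAD_FAST x,x → push 17,17. Stack: [17, 17]
BINARY_OP * → 17 * 17 = 289. Stack: [289]
LOAD_CONST → push 10. Stack: [289, 10]
BINARY_OP % → 289 % 10 = 9. Stack: [9]
STORE_FAST m → m=9. Stack: []
LOAD_FAST_LOAD_FAST b,b → push 38,38. Stack: [38, 38]
BINARY_OP + → 38 + 38 = 76. Stack: [76]
STORE_FAST k → k=76. Stack: []
LOAD_FAST m → push 9. Stack: [9]
RETURN_VALUE → return 9.

0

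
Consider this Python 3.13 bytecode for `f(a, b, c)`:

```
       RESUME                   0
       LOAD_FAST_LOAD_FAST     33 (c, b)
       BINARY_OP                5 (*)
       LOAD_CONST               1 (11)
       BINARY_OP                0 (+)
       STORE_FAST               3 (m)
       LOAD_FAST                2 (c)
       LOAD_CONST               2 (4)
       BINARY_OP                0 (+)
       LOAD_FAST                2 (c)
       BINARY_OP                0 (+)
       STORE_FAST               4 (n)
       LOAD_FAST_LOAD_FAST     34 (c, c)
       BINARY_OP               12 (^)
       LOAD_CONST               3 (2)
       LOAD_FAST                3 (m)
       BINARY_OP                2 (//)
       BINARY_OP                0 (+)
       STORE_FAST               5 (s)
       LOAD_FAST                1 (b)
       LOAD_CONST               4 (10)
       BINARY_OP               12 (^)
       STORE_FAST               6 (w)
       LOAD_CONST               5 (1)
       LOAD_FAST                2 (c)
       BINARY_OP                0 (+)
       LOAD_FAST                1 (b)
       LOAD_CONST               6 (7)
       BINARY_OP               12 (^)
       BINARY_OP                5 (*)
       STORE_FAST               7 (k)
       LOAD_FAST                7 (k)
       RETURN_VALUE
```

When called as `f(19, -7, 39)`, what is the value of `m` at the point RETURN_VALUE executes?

-262

LOAD_FAST_LOAD_FAST c,b → push 39,-7. Stack: [39, -7]
BINARY_OP * → 39 * -7 = -273. Stack: [-273]
LOAD_CONST → push 11. Stack: [-273, 11]
BINARY_OP + → -273 + 11 = -262. Stack: [-262]
STORE_FAST m → m=-262. Stack: []
LOAD_FAST c → push 39. Stack: [39]
LOAD_CONST → push 4. Stack: [39, 4]
BINARY_OP + → 39 + 4 = 43. Stack: [43]
LOAD_FAST c → push 39. Stack: [43, 39]
BINARY_OP + → 43 + 39 = 82. Stack: [82]
STORE_FAST n → n=82. Stack: []
LOAD_FAST_LOAD_FAST c,c → push 39,39. Stack: [39, 39]
BINARY_OP ^ → 39 ^ 39 = 0. Stack: [0]
LOAD_CONST → push 2. Stack: [0, 2]
LOAD_FAST m → push -262. Stack: [0, 2, -262]
BINARY_OP // → 2 // -262 = -1. Stack: [0, -1]
BINARY_OP + → 0 + -1 = -1. Stack: [-1]
STORE_FAST s → s=-1. Stack: []
LOAD_FAST b → push -7. Stack: [-7]
LOAD_CONST → push 10. Stack: [-7, 10]
BINARY_OP ^ → -7 ^ 10 = -13. Stack: [-13]
STORE_FAST w → w=-13. Stack: []
LOAD_CONST → push 1. Stack: [1]
LOAD_FAST c → push 39. Stack: [1, 39]
BINARY_OP + → 1 + 39 = 40. Stack: [40]
LOAD_FAST b → push -7. Stack: [40, -7]
LOAD_CONST → push 7. Stack: [40, -7, 7]
BINARY_OP ^ → -7 ^ 7 = -2. Stack: [40, -2]
BINARY_OP * → 40 * -2 = -80. Stack: [-80]
STORE_FAST k → k=-80. Stack: []
LOAD_FAST k → push -80. Stack: [-80]
RETURN_VALUE → return -80.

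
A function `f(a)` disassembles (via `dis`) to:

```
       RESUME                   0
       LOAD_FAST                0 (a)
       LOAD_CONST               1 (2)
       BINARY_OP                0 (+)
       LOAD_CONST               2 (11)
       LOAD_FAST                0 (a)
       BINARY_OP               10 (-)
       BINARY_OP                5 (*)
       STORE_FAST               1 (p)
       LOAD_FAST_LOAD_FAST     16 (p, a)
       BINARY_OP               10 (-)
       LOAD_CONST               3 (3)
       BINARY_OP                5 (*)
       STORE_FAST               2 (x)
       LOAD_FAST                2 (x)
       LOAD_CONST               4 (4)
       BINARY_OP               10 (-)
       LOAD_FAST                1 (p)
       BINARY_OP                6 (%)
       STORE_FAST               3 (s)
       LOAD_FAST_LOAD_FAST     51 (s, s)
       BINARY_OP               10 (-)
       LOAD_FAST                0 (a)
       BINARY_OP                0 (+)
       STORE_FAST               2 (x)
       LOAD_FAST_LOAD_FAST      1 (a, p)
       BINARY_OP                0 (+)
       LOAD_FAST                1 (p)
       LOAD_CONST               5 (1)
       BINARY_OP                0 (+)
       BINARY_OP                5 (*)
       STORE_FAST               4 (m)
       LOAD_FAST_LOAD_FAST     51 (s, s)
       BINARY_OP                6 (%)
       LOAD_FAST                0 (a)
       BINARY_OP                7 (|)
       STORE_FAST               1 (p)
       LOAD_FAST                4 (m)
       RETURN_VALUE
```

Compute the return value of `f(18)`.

16958

LOAD_FAST a → push 18. Stack: [18]
LOAD_CONST → push 2. Stack: [18, 2]
BINARY_OP + → 18 + 2 = 20. Stack: [20]
LOAD_CONST → push 11. Stack: [20, 11]
LOAD_FAST a → push 18. Stack: [20, 11, 18]
BINARY_OP - → 11 - 18 = -7. Stack: [20, -7]
BINARY_OP * → 20 * -7 = -140. Stack: [-140]
STORE_FAST p → p=-140. Stack: []
LOAD_FAST_LOAD_FAST p,a → push -140,18. Stack: [-140, 18]
BINARY_OP - → -140 - 18 = -158. Stack: [-158]
LOAD_CONST → push 3. Stack: [-158, 3]
BINARY_OP * → -158 * 3 = -474. Stack: [-474]
STORE_FAST x → x=-474. Stack: []
LOAD_FAST x → push -474. Stack: [-474]
LOAD_CONST → push 4. Stack: [-474, 4]
BINARY_OP - → -474 - 4 = -478. Stack: [-478]
LOAD_FAST p → push -140. Stack: [-478, -140]
BINARY_OP % → -478 % -140 = -58. Stack: [-58]
STORE_FAST s → s=-58. Stack: []
LOAD_FAST_LOAD_FAST s,s → push -58,-58. Stack: [-58, -58]
BINARY_OP - → -58 - -58 = 0. Stack: [0]
LOAD_FAST a → push 18. Stack: [0, 18]
BINARY_OP + → 0 + 18 = 18. Stack: [18]
STORE_FAST x → x=18. Stack: []
LOAD_FAST_LOAD_FAST a,p → push 18,-140. Stack: [18, -140]
BINARY_OP + → 18 + -140 = -122. Stack: [-122]
LOAD_FAST p → push -140. Stack: [-122, -140]
LOAD_CONST → push 1. Stack: [-122, -140, 1]
BINARY_OP + → -140 + 1 = -139. Stack: [-122, -139]
BINARY_OP * → -122 * -139 = 16958. Stack: [16958]
STORE_FAST m → m=16958. Stack: []
LOAD_FAST_LOAD_FAST s,s → push -58,-58. Stack: [-58, -58]
BINARY_OP % → -58 % -58 = 0. Stack: [0]
LOAD_FAST a → push 18. Stack: [0, 18]
BINARY_OP | → 0 | 18 = 18. Stack: [18]
STORE_FAST p → p=18. Stack: []
LOAD_FAST m → push 16958. Stack: [16958]
RETURN_VALUE → return 16958.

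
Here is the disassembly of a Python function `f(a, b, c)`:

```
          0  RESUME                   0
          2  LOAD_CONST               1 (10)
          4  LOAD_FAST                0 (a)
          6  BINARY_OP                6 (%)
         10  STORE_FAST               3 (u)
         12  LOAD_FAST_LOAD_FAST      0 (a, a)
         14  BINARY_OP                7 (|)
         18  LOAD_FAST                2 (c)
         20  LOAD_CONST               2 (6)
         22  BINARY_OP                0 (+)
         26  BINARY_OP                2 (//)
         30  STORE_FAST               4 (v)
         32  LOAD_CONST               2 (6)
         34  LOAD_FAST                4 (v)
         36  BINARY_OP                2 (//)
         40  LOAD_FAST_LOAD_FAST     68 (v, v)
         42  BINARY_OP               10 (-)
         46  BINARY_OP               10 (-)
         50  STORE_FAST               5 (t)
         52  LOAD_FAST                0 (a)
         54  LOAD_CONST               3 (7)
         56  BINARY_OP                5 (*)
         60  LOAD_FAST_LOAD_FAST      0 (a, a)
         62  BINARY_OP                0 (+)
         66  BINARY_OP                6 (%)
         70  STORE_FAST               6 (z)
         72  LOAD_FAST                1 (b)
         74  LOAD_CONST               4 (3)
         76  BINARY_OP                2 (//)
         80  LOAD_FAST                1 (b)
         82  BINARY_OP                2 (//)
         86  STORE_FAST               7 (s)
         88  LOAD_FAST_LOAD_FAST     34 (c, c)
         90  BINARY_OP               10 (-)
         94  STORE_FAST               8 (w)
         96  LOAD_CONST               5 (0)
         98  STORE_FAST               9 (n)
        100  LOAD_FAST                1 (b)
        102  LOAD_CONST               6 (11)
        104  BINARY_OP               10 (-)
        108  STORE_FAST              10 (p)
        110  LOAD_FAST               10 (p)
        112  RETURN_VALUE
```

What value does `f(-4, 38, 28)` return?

27

LOAD_CONST → push 10. Stack: [10]
LOAD_FAST a → push -4. Stack: [10, -4]
BINARY_OP % → 10 % -4 = -2. Stack: [-2]
STORE_FAST u → u=-2. Stack: []
LOAD_FAST_LOAD_FAST a,a → push -4,-4. Stack: [-4, -4]
BINARY_OP | → -4 | -4 = -4. Stack: [-4]
LOAD_FAST c → push 28. Stack: [-4, 28]
LOAD_CONST → push 6. Stack: [-4, 28, 6]
BINARY_OP + → 28 + 6 = 34. Stack: [-4, 34]
BINARY_OP // → -4 // 34 = -1. Stack: [-1]
STORE_FAST v → v=-1. Stack: []
LOAD_CONST → push 6. Stack: [6]
LOAD_FAST v → push -1. Stack: [6, -1]
BINARY_OP // → 6 // -1 = -6. Stack: [-6]
LOAD_FAST_LOAD_FAST v,v → push -1,-1. Stack: [-6, -1, -1]
BINARY_OP - → -1 - -1 = 0. Stack: [-6, 0]
BINARY_OP - → -6 - 0 = -6. Stack: [-6]
STORE_FAST t → t=-6. Stack: []
LOAD_FAST a → push -4. Stack: [-4]
LOAD_CONST → push 7. Stack: [-4, 7]
BINARY_OP * → -4 * 7 = -28. Stack: [-28]
LOAD_FAST_LOAD_FAST a,a → push -4,-4. Stack: [-28, -4, -4]
BINARY_OP + → -4 + -4 = -8. Stack: [-28, -8]
BINARY_OP % → -28 % -8 = -4. Stack: [-4]
STORE_FAST z → z=-4. Stack: []
LOAD_FAST b → push 38. Stack: [38]
LOAD_CONST → push 3. Stack: [38, 3]
BINARY_OP // → 38 // 3 = 12. Stack: [12]
LOAD_FAST b → push 38. Stack: [12, 38]
BINARY_OP // → 12 // 38 = 0. Stack: [0]
STORE_FAST s → s=0. Stack: []
LOAD_FAST_LOAD_FAST c,c → push 28,28. Stack: [28, 28]
BINARY_OP - → 28 - 28 = 0. Stack: [0]
STORE_FAST w → w=0. Stack: []
LOAD_CONST → push 0. Stack: [0]
STORE_FAST n → n=0. Stack: []
LOAD_FAST b → push 38. Stack: [38]
LOAD_CONST → push 11. Stack: [38, 11]
BINARY_OP - → 38 - 11 = 27. Stack: [27]
STORE_FAST p → p=27. Stack: []
LOAD_FAST p → push 27. Stack: [27]
RETURN_VALUE → return 27.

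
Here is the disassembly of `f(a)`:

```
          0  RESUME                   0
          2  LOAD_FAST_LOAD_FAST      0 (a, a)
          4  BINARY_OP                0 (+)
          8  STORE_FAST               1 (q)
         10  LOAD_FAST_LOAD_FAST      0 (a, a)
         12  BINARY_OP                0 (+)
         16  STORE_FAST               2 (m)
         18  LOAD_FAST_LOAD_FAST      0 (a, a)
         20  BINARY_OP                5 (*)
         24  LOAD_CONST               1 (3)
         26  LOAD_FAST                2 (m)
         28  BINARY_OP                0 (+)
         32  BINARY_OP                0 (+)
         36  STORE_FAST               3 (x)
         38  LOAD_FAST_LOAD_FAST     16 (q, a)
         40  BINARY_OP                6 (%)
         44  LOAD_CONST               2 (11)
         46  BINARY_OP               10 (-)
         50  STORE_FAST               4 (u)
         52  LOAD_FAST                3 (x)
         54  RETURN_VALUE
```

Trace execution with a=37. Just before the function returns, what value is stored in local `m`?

LOAD_FAST_LOAD_FAST a,a → push 37,37. Stack: [37, 37]
BINARY_OP + → 37 + 37 = 74. Stack: [74]
STORE_FAST q → q=74. Stack: []
LOAD_FAST_LOAD_FAST a,a → push 37,37. Stack: [37, 37]
BINARY_OP + → 37 + 37 = 74. Stack: [74]
STORE_FAST m → m=74. Stack: []
LOAD_FAST_LOAD_FAST a,a → push 37,37. Stack: [37, 37]
BINARY_OP * → 37 * 37 = 1369. Stack: [1369]
LOAD_CONST → push 3. Stack: [1369, 3]
LOAD_FAST m → push 74. Stack: [1369, 3, 74]
BINARY_OP + → 3 + 74 = 77. Stack: [1369, 77]
BINARY_OP + → 1369 + 77 = 1446. Stack: [1446]
STORE_FAST x → x=1446. Stack: []
LOAD_FAST_LOAD_FAST q,a → push 74,37. Stack: [74, 37]
BINARY_OP % → 74 % 37 = 0. Stack: [0]
LOAD_CONST → push 11. Stack: [0, 11]
BINARY_OP - → 0 - 11 = -11. Stack: [-11]
STORE_FAST u → u=-11. Stack: []
LOAD_FAST x → push 1446. Stack: [1446]
RETURN_VALUE → return 1446.

74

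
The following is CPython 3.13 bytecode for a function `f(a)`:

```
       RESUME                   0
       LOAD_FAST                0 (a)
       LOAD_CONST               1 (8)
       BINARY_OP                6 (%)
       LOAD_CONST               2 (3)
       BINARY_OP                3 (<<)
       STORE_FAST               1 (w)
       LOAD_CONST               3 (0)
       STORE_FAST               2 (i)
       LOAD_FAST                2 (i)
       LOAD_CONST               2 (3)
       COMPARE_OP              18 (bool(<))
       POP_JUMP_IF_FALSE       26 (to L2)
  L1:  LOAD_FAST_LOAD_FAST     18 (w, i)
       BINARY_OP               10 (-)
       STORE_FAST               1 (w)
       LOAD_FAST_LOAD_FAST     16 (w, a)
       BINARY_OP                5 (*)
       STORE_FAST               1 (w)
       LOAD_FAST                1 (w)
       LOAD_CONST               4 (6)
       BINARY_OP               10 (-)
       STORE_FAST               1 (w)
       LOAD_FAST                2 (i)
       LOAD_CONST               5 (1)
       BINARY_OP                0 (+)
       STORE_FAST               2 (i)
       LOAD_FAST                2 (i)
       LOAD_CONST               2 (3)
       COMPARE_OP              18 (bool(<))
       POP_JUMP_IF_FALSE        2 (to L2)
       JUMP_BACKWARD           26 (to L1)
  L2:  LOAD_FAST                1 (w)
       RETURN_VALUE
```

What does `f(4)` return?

LOAD_FAST a → push 4
LOAD_CONST → push 8
BINARY_OP % → 4 % 8 = 4
LOAD_CONST → push 3
BINARY_OP << → 4 << 3 = 32
STORE_FAST w → w=32
LOAD_CONST → push 0
STORE_FAST i → i=0
LOAD_FAST i → push 0
LOAD_CONST → push 3
COMPARE_OP bool(<) → 0 vs 3 = True
POP_JUMP_IF_FALSE → pop True; no jump
LOAD_FAST_LOAD_FAST w,i → push 32,0
BINARY_OP - → 32 - 0 = 32
STORE_FAST w → w=32
LOAD_FAST_LOAD_FAST w,a → push 32,4
BINARY_OP * → 32 * 4 = 128
STORE_FAST w → w=128
LOAD_FAST w → push 128
LOAD_CONST → push 6
BINARY_OP - → 128 - 6 = 122
STORE_FAST w → w=122
LOAD_FAST i → push 0
LOAD_CONST → push 1
BINARY_OP + → 0 + 1 = 1
STORE_FAST i → i=1
LOAD_FAST i → push 1
LOAD_CONST → push 3
COMPARE_OP bool(<) → 1 vs 3 = True
POP_JUMP_IF_FALSE → pop True; no jump
LOAD_FAST_LOAD_FAST w,i → push 122,1
BINARY_OP - → 122 - 1 = 121
STORE_FAST w → w=121
LOAD_FAST_LOAD_FAST w,a → push 121,4
BINARY_OP * → 121 * 4 = 484
STORE_FAST w → w=484
LOAD_FAST w → push 484
LOAD_CONST → push 6
BINARY_OP - → 484 - 6 = 478
STORE_FAST w → w=478
LOAD_FAST i → push 1
LOAD_CONST → push 1
BINARY_OP + → 1 + 1 = 2
STORE_FAST i → i=2
LOAD_FAST i → push 2
LOAD_CONST → push 3
COMPARE_OP bool(<) → 2 vs 3 = True
POP_JUMP_IF_FALSE → pop True; no jump
LOAD_FAST_LOAD_FAST w,i → push 478,2
BINARY_OP - → 478 - 2 = 476
STORE_FAST w → w=476
LOAD_FAST_LOAD_FAST w,a → push 476,4
BINARY_OP * → 476 * 4 = 1904
STORE_FAST w → w=1904
LOAD_FAST w → push 1904
LOAD_CONST → push 6
BINARY_OP - → 1904 - 6 = 1898
STORE_FAST w → w=1898
LOAD_FAST i → push 2
LOAD_CONST → push 1
BINARY_OP + → 2 + 1 = 3
STORE_FAST i → i=3
LOAD_FAST i → push 3
LOAD_CONST → push 3
COMPARE_OP bool(<) → 3 vs 3 = False
POP_JUMP_IF_FALSE → pop False; jump
LOAD_FAST w → push 1898
RETURN_VALUE → return 1898.

1898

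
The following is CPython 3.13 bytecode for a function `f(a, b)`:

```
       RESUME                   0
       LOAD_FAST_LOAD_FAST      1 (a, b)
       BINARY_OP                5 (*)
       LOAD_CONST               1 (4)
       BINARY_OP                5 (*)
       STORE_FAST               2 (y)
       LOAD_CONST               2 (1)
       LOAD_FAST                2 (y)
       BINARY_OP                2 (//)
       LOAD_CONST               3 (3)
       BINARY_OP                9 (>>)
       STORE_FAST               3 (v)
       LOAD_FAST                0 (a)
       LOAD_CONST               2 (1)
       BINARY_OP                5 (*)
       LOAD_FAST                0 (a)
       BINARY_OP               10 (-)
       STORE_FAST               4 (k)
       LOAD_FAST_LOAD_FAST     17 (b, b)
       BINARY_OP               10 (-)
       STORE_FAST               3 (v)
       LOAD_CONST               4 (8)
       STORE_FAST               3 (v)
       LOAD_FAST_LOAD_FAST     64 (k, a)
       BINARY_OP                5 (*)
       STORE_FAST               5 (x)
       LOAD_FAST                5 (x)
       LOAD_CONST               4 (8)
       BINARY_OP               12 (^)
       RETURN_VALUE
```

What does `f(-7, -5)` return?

LOAD_FAST_LOAD_FAST a,b → push -7,-5. Stack: [-7, -5]
BINARY_OP * → -7 * -5 = 35. Stack: [35]
LOAD_CONST → push 4. Stack: [35, 4]
BINARY_OP * → 35 * 4 = 140. Stack: [140]
STORE_FAST y → y=140. Stack: []
LOAD_CONST → push 1. Stack: [1]
LOAD_FAST y → push 140. Stack: [1, 140]
BINARY_OP // → 1 // 140 = 0. Stack: [0]
LOAD_CONST → push 3. Stack: [0, 3]
BINARY_OP >> → 0 >> 3 = 0. Stack: [0]
STORE_FAST v → v=0. Stack: []
LOAD_FAST a → push -7. Stack: [-7]
LOAD_CONST → push 1. Stack: [-7, 1]
BINARY_OP * → -7 * 1 = -7. Stack: [-7]
LOAD_FAST a → push -7. Stack: [-7, -7]
BINARY_OP - → -7 - -7 = 0. Stack: [0]
STORE_FAST k → k=0. Stack: []
LOAD_FAST_LOAD_FAST b,b → push -5,-5. Stack: [-5, -5]
BINARY_OP - → -5 - -5 = 0. Stack: [0]
STORE_FAST v → v=0. Stack: []
LOAD_CONST → push 8. Stack: [8]
STORE_FAST v → v=8. Stack: []
LOAD_FAST_LOAD_FAST k,a → push 0,-7. Stack: [0, -7]
BINARY_OP * → 0 * -7 = 0. Stack: [0]
STORE_FAST x → x=0. Stack: []
LOAD_FAST x → push 0. Stack: [0]
LOAD_CONST → push 8. Stack: [0, 8]
BINARY_OP ^ → 0 ^ 8 = 8. Stack: [8]
RETURN_VALUE → return 8.

8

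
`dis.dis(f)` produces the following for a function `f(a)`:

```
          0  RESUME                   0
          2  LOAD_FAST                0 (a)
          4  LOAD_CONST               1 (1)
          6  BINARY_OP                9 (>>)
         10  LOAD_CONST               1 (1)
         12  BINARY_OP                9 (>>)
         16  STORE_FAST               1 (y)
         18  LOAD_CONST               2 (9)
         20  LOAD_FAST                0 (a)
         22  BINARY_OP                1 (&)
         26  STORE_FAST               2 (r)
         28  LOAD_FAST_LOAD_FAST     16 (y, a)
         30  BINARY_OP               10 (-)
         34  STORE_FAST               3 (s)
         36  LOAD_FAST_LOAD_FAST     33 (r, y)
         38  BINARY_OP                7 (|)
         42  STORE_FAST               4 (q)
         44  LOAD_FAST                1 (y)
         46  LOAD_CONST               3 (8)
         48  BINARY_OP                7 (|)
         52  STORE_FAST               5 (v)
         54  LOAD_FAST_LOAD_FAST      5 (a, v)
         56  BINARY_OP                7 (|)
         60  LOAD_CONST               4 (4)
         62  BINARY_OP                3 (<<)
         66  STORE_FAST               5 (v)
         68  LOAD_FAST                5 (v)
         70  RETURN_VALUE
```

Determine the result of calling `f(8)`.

LOAD_FAST a → push 8. Stack: [8]
LOAD_CONST → push 1. Stack: [8, 1]
BINARY_OP >> → 8 >> 1 = 4. Stack: [4]
LOAD_CONST → push 1. Stack: [4, 1]
BINARY_OP >> → 4 >> 1 = 2. Stack: [2]
STORE_FAST y → y=2. Stack: []
LOAD_CONST → push 9. Stack: [9]
LOAD_FAST a → push 8. Stack: [9, 8]
BINARY_OP & → 9 & 8 = 8. Stack: [8]
STORE_FAST r → r=8. Stack: []
LOAD_FAST_LOAD_FAST y,a → push 2,8. Stack: [2, 8]
BINARY_OP - → 2 - 8 = -6. Stack: [-6]
STORE_FAST s → s=-6. Stack: []
LOAD_FAST_LOAD_FAST r,y → push 8,2. Stack: [8, 2]
BINARY_OP | → 8 | 2 = 10. Stack: [10]
STORE_FAST q → q=10. Stack: []
LOAD_FAST y → push 2. Stack: [2]
LOAD_CONST → push 8. Stack: [2, 8]
BINARY_OP | → 2 | 8 = 10. Stack: [10]
STORE_FAST v → v=10. Stack: []
LOAD_FAST_LOAD_FAST a,v → push 8,10. Stack: [8, 10]
BINARY_OP | → 8 | 10 = 10. Stack: [10]
LOAD_CONST → push 4. Stack: [10, 4]
BINARY_OP << → 10 << 4 = 160. Stack: [160]
STORE_FAST v → v=160. Stack: []
LOAD_FAST v → push 160. Stack: [160]
RETURN_VALUE → return 160.

160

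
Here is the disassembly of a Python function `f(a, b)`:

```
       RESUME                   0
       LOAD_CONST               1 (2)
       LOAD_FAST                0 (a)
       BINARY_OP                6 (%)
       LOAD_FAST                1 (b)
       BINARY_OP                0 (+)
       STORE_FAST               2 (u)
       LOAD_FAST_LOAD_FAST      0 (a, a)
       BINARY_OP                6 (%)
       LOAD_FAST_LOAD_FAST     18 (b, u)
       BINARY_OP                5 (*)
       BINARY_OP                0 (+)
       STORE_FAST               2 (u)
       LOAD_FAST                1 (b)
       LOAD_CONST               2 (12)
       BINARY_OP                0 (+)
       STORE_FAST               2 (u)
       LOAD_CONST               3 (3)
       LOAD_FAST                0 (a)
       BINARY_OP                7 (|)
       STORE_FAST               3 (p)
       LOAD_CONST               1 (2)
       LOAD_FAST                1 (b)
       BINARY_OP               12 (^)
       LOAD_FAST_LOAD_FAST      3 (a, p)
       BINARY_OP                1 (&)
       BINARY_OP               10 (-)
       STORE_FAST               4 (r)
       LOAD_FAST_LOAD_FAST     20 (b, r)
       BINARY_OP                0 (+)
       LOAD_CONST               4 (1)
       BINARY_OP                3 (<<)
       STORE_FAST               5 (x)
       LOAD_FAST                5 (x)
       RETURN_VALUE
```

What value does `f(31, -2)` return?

LOAD_CONST → push 2. Stack: [2]
LOAD_FAST a → push 31. Stack: [2, 31]
BINARY_OP % → 2 % 31 = 2. Stack: [2]
LOAD_FAST b → push -2. Stack: [2, -2]
BINARY_OP + → 2 + -2 = 0. Stack: [0]
STORE_FAST u → u=0. Stack: []
LOAD_FAST_LOAD_FAST a,a → push 31,31. Stack: [31, 31]
BINARY_OP % → 31 % 31 = 0. Stack: [0]
LOAD_FAST_LOAD_FAST b,u → push -2,0. Stack: [0, -2, 0]
BINARY_OP * → -2 * 0 = 0. Stack: [0, 0]
BINARY_OP + → 0 + 0 = 0. Stack: [0]
STORE_FAST u → u=0. Stack: []
LOAD_FAST b → push -2. Stack: [-2]
LOAD_CONST → push 12. Stack: [-2, 12]
BINARY_OP + → -2 + 12 = 10. Stack: [10]
STORE_FAST u → u=10. Stack: []
LOAD_CONST → push 3. Stack: [3]
LOAD_FAST a → push 31. Stack: [3, 31]
BINARY_OP | → 3 | 31 = 31. Stack: [31]
STORE_FAST p → p=31. Stack: []
LOAD_CONST → push 2. Stack: [2]
LOAD_FAST b → push -2. Stack: [2, -2]
BINARY_OP ^ → 2 ^ -2 = -4. Stack: [-4]
LOAD_FAST_LOAD_FAST a,p → push 31,31. Stack: [-4, 31, 31]
BINARY_OP & → 31 & 31 = 31. Stack: [-4, 31]
BINARY_OP - → -4 - 31 = -35. Stack: [-35]
STORE_FAST r → r=-35. Stack: []
LOAD_FAST_LOAD_FAST b,r → push -2,-35. Stack: [-2, -35]
BINARY_OP + → -2 + -35 = -37. Stack: [-37]
LOAD_CONST → push 1. Stack: [-37, 1]
BINARY_OP << → -37 << 1 = -74. Stack: [-74]
STORE_FAST x → x=-74. Stack: []
LOAD_FAST x → push -74. Stack: [-74]
RETURN_VALUE → return -74.

-74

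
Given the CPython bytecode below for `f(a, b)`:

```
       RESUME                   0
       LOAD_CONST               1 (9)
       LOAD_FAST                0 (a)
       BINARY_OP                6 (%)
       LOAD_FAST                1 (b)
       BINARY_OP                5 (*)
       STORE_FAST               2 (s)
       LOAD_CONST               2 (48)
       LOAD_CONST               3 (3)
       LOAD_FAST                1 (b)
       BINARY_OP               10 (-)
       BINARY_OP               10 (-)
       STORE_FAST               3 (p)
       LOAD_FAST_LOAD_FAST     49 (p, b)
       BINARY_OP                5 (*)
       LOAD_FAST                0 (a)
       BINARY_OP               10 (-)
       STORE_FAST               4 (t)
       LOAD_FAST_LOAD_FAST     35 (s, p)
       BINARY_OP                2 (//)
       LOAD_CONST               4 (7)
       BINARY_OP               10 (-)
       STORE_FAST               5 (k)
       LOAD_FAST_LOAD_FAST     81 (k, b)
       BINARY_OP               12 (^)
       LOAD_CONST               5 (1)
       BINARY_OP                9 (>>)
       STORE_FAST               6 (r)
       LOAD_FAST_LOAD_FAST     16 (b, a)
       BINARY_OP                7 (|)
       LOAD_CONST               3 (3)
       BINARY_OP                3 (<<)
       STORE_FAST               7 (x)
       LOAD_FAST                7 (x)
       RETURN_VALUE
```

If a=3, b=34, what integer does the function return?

280

LOAD_CONST → push 9. Stack: [9]
LOAD_FAST a → push 3. Stack: [9, 3]
BINARY_OP % → 9 % 3 = 0. Stack: [0]
LOAD_FAST b → push 34. Stack: [0, 34]
BINARY_OP * → 0 * 34 = 0. Stack: [0]
STORE_FAST s → s=0. Stack: []
LOAD_CONST → push 48. Stack: [48]
LOAD_CONST → push 3. Stack: [48, 3]
LOAD_FAST b → push 34. Stack: [48, 3, 34]
BINARY_OP - → 3 - 34 = -31. Stack: [48, -31]
BINARY_OP - → 48 - -31 = 79. Stack: [79]
STORE_FAST p → p=79. Stack: []
LOAD_FAST_LOAD_FAST p,b → push 79,34. Stack: [79, 34]
BINARY_OP * → 79 * 34 = 2686. Stack: [2686]
LOAD_FAST a → push 3. Stack: [2686, 3]
BINARY_OP - → 2686 - 3 = 2683. Stack: [2683]
STORE_FAST t → t=2683. Stack: []
LOAD_FAST_LOAD_FAST s,p → push 0,79. Stack: [0, 79]
BINARY_OP // → 0 // 79 = 0. Stack: [0]
LOAD_CONST → push 7. Stack: [0, 7]
BINARY_OP - → 0 - 7 = -7. Stack: [-7]
STORE_FAST k → k=-7. Stack: []
LOAD_FAST_LOAD_FAST k,b → push -7,34. Stack: [-7, 34]
BINARY_OP ^ → -7 ^ 34 = -37. Stack: [-37]
LOAD_CONST → push 1. Stack: [-37, 1]
BINARY_OP >> → -37 >> 1 = -19. Stack: [-19]
STORE_FAST r → r=-19. Stack: []
LOAD_FAST_LOAD_FAST b,a → push 34,3. Stack: [34, 3]
BINARY_OP | → 34 | 3 = 35. Stack: [35]
LOAD_CONST → push 3. Stack: [35, 3]
BINARY_OP << → 35 << 3 = 280. Stack: [280]
STORE_FAST x → x=280. Stack: []
LOAD_FAST x → push 280. Stack: [280]
RETURN_VALUE → return 280.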